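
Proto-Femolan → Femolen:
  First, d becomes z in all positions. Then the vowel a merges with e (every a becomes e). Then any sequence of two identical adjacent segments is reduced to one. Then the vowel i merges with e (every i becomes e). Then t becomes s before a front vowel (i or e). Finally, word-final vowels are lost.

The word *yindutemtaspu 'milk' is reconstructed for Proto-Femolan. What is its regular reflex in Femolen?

Femolen: start from *yindutemtaspu.
  rule 1 (unconditioned shift): yindutemtaspu → yinzutemtaspu
  rule 2 (vowel merger): yinzutemtaspu → yinzutemtespu
  rule 3: no change — yinzutemtespu
  rule 4 (vowel merger): yinzutemtespu → yenzutemtespu
  rule 5 (palatalisation): yenzutemtespu → yenzusemsespu
  rule 6 (apocope): yenzusemsespu → yenzusemsesp
  ⇒ Femolen yenzusemsesp

yenzusemsesp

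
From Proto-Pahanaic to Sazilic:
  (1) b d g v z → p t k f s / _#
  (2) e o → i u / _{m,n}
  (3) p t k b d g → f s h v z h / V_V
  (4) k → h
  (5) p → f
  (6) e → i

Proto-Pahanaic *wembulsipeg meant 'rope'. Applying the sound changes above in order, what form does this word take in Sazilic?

Sazilic: *wembulsipeg
  wembulsipeg → wembulsipek   [final devoicing]
  wembulsipek → wimbulsipek   [pre-nasal raising]
  wimbulsipek → wimbulsifek   [intervocalic lenition]
  wimbulsifek → wimbulsifeh   [unconditioned shift]
  wimbulsifeh (rule 5 does not apply)
  wimbulsifeh → wimbulsifih   [vowel merger]
  giving Sazilic wimbulsifih.

wimbulsifih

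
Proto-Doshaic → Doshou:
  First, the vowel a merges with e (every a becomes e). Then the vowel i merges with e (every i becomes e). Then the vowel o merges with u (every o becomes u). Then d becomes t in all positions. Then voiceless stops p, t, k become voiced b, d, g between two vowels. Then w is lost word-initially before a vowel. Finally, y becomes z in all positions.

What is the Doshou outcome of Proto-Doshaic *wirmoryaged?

ermurzeget

Doshou: start from *wirmoryaged.
  rule 1 (vowel merger): wirmoryaged → wirmoryeged
  rule 2 (vowel merger): wirmoryeged → wermoryeged
  rule 3 (vowel merger): wermoryeged → wermuryeged
  rule 4 (unconditioned shift): wermuryeged → wermuryeget
  rule 5: no change — wermuryeget
  rule 6 (glide loss): wermuryeget → ermuryeget
  rule 7 (unconditioned shift): ermuryeget → ermurzeget
  ⇒ Doshou ermurzeget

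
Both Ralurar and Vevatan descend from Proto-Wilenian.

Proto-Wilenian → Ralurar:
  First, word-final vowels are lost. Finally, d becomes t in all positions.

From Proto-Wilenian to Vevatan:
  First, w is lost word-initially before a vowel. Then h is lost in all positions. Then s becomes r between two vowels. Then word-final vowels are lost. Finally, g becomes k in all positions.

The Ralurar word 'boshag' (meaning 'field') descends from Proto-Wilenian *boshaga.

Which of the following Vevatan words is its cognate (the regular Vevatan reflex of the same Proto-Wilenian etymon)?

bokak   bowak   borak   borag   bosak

borak

Vevatan: start from *boshaga.
  rule 1: no change — boshaga
  rule 2 (h-loss): boshaga → bosaga
  rule 3 (rhotacism): bosaga → boraga
  rule 4 (apocope): boraga → borag
  rule 5 (unconditioned shift): borag → borak
  ⇒ Vevatan borak
The other candidates each miss or misapply at least one Vevatan change.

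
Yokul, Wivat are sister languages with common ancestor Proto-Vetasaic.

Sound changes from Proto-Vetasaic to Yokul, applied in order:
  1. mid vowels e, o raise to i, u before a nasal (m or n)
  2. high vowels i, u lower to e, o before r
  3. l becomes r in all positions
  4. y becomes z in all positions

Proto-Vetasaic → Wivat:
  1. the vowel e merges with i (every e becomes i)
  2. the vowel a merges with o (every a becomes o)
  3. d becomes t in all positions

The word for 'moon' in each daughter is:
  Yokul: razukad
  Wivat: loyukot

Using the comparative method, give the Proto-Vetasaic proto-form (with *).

*layukad

Position 7: Yokul has d, Wivat has t. Yokul preserves d here (none of its changes turn any other segment into d), so the proto-segment is *d.
Position 2: Yokul has a, Wivat has o. Yokul preserves a here (none of its changes turn any other segment into a), so the proto-segment is *a.
Position 1: Yokul has r, Wivat has l. Wivat preserves l here (none of its changes turn any other segment into l), so the proto-segment is *l.
This points to *layukad. Verify forward in each daughter:
Yokul: start from *layukad.
  rule 1: no change — layukad
  rule 2: no change — layukad
  rule 3 (unconditioned shift): layukad → rayukad
  rule 4 (unconditioned shift): rayukad → razukad
  ⇒ Yokul razukad
Wivat: start from *layukad.
  rule 1: no change — layukad
  rule 2 (vowel merger): layukad → loyukod
  rule 3 (unconditioned shift): loyukod → loyukot
  ⇒ Wivat loyukot
Only *layukad yields all of Yokul razukad, Wivat loyukot.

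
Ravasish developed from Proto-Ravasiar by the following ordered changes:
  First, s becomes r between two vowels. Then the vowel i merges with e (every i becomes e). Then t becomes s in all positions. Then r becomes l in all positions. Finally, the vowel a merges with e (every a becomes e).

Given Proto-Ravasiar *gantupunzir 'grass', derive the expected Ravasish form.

Ravasish: start from *gantupunzir.
  rule 1: no change — gantupunzir
  rule 2 (vowel merger): gantupunzir → gantupunzer
  rule 3 (unconditioned shift): gantupunzer → gansupunzer
  rule 4 (unconditioned shift): gansupunzer → gansupunzel
  rule 5 (vowel merger): gansupunzel → gensupunzel
  ⇒ Ravasish gensupunzel

gensupunzel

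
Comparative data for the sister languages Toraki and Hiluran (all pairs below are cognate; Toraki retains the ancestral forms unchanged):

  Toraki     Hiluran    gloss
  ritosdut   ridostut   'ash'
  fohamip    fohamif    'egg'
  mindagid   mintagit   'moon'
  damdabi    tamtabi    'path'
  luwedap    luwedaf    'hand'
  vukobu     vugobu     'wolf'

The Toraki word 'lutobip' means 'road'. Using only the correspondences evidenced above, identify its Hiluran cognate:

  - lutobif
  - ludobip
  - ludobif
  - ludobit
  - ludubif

ludobif

ritosdut ~ ridostut — Toraki t corresponds to Hiluran d between vowels (before a back vowel).
fohamip ~ fohamif, luwedap ~ luwedaf — Toraki p corresponds to Hiluran f word-finally.
Applying these to Toraki 'lutobip':
  lutobip → ludobip   (t→d between vowels (before a back vowel))
  ludobip → ludobif   (p→f word-finally)
So the Hiluran cognate is 'ludobif'.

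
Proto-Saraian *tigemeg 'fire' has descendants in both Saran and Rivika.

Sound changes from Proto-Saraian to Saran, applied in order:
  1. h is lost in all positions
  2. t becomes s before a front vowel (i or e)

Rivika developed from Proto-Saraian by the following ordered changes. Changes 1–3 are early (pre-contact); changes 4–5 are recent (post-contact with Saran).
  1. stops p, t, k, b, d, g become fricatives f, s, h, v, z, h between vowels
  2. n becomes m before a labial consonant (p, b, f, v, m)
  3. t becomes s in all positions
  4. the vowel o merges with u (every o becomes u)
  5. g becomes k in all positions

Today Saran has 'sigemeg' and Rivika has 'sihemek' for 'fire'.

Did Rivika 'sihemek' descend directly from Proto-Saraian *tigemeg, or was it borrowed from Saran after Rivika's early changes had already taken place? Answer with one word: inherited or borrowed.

If inherited, *tigemeg would pass through all of Rivika's changes:
Rivika: start from *tigemeg.
  rule 1 (intervocalic lenition): tigemeg → tihemeg
  rule 2: no change — tihemeg
  rule 3 (unconditioned shift): tihemeg → sihemeg
  rule 4: no change — sihemeg
  rule 5 (unconditioned shift): sihemeg → sihemek
  ⇒ Rivika sihemek
If borrowed from Saran 'sigemeg' after the early changes, it would undergo only the recent ones:
  rule 4 (vowel merger): no change (sigemeg)
  rule 5 (unconditioned shift): sigemeg → sikemek
  ⇒ as a loan: sikemek
Rivika 'sihemek' matches the inherited outcome exactly, so it is an inherited cognate, not a loan.

inherited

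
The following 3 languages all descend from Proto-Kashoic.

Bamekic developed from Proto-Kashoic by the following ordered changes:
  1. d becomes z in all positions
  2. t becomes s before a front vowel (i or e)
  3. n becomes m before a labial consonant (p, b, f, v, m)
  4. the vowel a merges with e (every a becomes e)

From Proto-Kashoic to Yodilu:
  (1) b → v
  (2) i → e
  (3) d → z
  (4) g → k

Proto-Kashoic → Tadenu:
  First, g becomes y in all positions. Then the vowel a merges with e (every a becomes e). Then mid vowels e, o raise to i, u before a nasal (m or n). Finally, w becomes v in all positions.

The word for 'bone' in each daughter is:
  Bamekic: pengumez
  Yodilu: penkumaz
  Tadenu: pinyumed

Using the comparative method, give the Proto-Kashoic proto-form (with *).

*pengumad

Position 7: Bamekic has e, Yodilu has a, Tadenu has e. Yodilu preserves a here (none of its changes turn any other segment into a), so the proto-segment is *a.
Position 4: Bamekic has g, Yodilu has k, Tadenu has y. Bamekic preserves g here (none of its changes turn any other segment into g), so the proto-segment is *g.
This points to *pengumad. Verify forward in each daughter:
Bamekic: *pengumad > pengumaz > pengumez  (by unconditioned shift, vowel merger)
Yodilu: *pengumad
  pengumad (rule 1 does not apply)
  pengumad (rule 2 does not apply)
  pengumad → pengumaz   [unconditioned shift]
  pengumaz → penkumaz   [unconditioned shift]
  giving Yodilu penkumaz.
Tadenu: start from *pengumad.
  rule 1 (unconditioned shift): pengumad → penyumad
  rule 2 (vowel merger): penyumad → penyumed
  rule 3 (pre-nasal raising): penyumed → pinyumed
  rule 4: no change — pinyumed
  ⇒ Tadenu pinyumed
No other proto-form is consistent with every reflex, so the reconstruction is *pengumad.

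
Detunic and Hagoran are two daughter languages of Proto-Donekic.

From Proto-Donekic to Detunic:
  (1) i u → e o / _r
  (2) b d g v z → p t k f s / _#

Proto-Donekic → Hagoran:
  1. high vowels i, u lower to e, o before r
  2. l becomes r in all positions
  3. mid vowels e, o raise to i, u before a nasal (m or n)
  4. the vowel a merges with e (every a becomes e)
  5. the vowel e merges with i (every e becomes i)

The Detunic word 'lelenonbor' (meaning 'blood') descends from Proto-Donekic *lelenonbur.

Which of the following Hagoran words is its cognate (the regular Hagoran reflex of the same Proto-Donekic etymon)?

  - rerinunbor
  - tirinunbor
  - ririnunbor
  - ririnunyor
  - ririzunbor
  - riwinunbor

ririnunbor

Hagoran: *lelenonbur > lelenonbor > rerenonbor > rerinunbor > ririnunbor  (by pre-rhotic lowering, unconditioned shift, pre-nasal raising, vowel merger)
Only 'ririnunbor' matches the regular Hagoran development of *lelenonbur.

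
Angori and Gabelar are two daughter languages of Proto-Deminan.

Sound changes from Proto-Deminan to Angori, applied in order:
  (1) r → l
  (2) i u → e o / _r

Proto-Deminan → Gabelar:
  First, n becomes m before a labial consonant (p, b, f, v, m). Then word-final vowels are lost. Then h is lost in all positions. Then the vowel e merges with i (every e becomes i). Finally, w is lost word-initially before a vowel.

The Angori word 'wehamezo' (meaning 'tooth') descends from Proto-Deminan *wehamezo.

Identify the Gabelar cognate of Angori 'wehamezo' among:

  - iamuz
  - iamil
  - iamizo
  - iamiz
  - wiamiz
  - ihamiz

iamiz

Gabelar: start from *wehamezo.
  rule 1: no change — wehamezo
  rule 2 (apocope): wehamezo → wehamez
  rule 3 (h-loss): wehamez → weamez
  rule 4 (vowel merger): weamez → wiamiz
  rule 5 (glide loss): wiamiz → iamiz
  ⇒ Gabelar iamiz
Among the options, 'iamiz' alone shows every Gabelar change applied in order.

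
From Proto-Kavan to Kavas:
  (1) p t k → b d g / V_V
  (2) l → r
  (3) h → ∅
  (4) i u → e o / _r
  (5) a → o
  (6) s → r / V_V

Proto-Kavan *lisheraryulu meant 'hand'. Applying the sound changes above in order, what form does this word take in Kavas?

Kavas: start from *lisheraryulu.
  rule 1: no change — lisheraryulu
  rule 2 (unconditioned shift): lisheraryulu → risheraryuru
  rule 3 (h-loss): risheraryuru → riseraryuru
  rule 4 (pre-rhotic lowering): riseraryuru → riseraryoru
  rule 5 (vowel merger): riseraryoru → riseroryoru
  rule 6 (rhotacism): riseroryoru → rireroryoru
  ⇒ Kavas rireroryoru

rireroryoru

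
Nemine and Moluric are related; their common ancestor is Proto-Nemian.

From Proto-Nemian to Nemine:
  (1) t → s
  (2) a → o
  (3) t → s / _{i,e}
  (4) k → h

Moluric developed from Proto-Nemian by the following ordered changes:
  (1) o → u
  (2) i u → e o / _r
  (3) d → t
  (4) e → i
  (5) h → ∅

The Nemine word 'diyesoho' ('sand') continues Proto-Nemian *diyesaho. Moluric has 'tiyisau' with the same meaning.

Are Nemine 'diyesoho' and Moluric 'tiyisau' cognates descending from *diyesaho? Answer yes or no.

yes

Derive the expected Moluric reflex of *diyesaho:
Moluric: *diyesaho
  diyesaho → diyesahu   [vowel merger]
  diyesahu (rule 2 does not apply)
  diyesahu → tiyesahu   [unconditioned shift]
  tiyesahu → tiyisahu   [vowel merger]
  tiyisahu → tiyisau   [h-loss]
  giving Moluric tiyisau.
Moluric 'tiyisau' matches the regular reflex exactly, so the pair is cognate.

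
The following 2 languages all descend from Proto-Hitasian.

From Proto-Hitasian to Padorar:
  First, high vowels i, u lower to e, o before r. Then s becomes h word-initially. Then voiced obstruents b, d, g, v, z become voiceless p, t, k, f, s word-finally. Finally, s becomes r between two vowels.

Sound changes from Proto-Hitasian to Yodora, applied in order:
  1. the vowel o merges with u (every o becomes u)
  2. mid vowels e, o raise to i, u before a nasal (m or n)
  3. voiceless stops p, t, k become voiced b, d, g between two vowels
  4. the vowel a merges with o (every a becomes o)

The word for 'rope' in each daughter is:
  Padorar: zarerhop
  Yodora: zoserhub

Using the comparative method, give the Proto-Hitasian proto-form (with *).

Position 2: Padorar has a, Yodora has o. Padorar preserves a here (none of its changes turn any other segment into a), so the proto-segment is *a.
Position 8: Padorar has p, Yodora has b. Taking the neighbouring segments as reconstructed: Padorar p could go back to *p or *b; Yodora b can only go back to *b — the one source consistent with every daughter is *b.
Position 7: Padorar has o, Yodora has u. Taking the neighbouring segments as reconstructed: Padorar o can only go back to *o; Yodora u could go back to *o or *u — the one source consistent with every daughter is *o.
Continuing position by position gives *zaserhob; check it forward:
Padorar: *zaserhob
  zaserhob (rule 1 does not apply)
  zaserhob (rule 2 does not apply)
  zaserhob → zaserhop   [final devoicing]
  zaserhop → zarerhop   [rhotacism]
  giving Padorar zarerhop.
Yodora: *zaserhob
  zaserhob → zaserhub   [vowel merger]
  zaserhub (rule 2 does not apply)
  zaserhub (rule 3 does not apply)
  zaserhub → zoserhub   [vowel merger]
  giving Yodora zoserhub.
No other proto-form is consistent with every reflex, so the reconstruction is *zaserhob.

*zaserhob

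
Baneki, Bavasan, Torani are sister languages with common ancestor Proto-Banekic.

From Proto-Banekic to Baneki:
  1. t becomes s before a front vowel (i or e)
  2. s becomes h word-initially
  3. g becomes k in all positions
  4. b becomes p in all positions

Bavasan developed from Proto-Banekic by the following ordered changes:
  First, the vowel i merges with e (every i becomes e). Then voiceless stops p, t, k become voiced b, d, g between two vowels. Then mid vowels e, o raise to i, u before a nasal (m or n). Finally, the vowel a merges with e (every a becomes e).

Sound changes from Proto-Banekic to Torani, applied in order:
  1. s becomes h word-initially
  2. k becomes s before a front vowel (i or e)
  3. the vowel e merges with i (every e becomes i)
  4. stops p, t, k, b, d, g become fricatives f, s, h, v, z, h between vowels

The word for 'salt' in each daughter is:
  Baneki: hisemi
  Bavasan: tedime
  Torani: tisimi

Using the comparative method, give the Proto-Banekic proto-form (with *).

Position 2: Baneki has i, Bavasan has e, Torani has i. Baneki preserves i here (none of its changes turn any other segment into i), so the proto-segment is *i.
Position 1: Baneki has h, Bavasan has t, Torani has t. Bavasan preserves t here (none of its changes turn any other segment into t), so the proto-segment is *t.
Position 4: Baneki has e, Bavasan has i, Torani has i. Baneki preserves e here (none of its changes turn any other segment into e), so the proto-segment is *e.
This points to *titemi. Verify forward in each daughter:
Baneki: start from *titemi.
  rule 1 (palatalisation): titemi → sisemi
  rule 2 (debuccalisation): sisemi → hisemi
  rule 3: no change — hisemi
  rule 4: no change — hisemi
  ⇒ Baneki hisemi
Bavasan: *titemi > teteme > tedeme > tedime  (by vowel merger, intervocalic voicing, pre-nasal raising)
Torani: *titemi > titimi > tisimi  (by vowel merger, intervocalic lenition)
Only *titemi yields all of Baneki hisemi, Bavasan tedime, Torani tisimi.

*titemi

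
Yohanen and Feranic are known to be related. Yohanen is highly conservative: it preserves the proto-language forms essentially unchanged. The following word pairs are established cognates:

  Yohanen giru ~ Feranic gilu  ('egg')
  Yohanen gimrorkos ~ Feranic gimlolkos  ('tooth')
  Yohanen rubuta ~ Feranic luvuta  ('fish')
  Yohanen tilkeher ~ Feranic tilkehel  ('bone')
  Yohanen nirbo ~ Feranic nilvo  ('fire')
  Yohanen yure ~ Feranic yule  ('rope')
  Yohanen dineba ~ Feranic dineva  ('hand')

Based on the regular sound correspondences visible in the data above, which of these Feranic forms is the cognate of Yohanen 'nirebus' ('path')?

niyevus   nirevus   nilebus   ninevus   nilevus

nilevus

yure ~ yule — Yohanen r corresponds to Feranic l between vowels (before a front vowel).
rubuta ~ luvuta — Yohanen b corresponds to Feranic v between vowels (before a back vowel).
Applying these to Yohanen 'nirebus':
  nirebus → nilebus   (r→l between vowels (before a front vowel))
  nilebus → nilevus   (b→v between vowels (before a back vowel))
So the Feranic cognate is 'nilevus'.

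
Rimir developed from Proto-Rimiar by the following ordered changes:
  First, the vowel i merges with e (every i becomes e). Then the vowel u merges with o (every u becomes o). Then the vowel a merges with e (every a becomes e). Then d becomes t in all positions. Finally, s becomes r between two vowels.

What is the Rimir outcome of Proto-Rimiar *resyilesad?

resyeleret

Rimir: start from *resyilesad.
  rule 1 (vowel merger): resyilesad → resyelesad
  rule 2: no change — resyelesad
  rule 3 (vowel merger): resyelesad → resyelesed
  rule 4 (unconditioned shift): resyelesed → resyeleset
  rule 5 (rhotacism): resyeleset → resyeleret
  ⇒ Rimir resyeleret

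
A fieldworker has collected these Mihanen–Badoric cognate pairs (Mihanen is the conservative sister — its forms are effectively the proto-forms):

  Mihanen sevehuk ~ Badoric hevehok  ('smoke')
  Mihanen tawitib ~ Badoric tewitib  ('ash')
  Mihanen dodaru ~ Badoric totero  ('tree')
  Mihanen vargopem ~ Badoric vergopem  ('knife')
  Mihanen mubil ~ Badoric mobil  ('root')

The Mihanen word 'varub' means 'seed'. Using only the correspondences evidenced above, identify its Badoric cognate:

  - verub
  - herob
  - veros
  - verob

verob

dodaru ~ totero, vargopem ~ vergopem — Mihanen a corresponds to Badoric e after a consonant, before r.
mubil ~ mobil — Mihanen u corresponds to Badoric o after a consonant, before a labial obstruent.
Applying these to Mihanen 'varub':
  varub → verub   (a→e after a consonant, before r)
  verub → verob   (u→o after a consonant, before a labial obstruent)
So the Badoric cognate is 'verob'.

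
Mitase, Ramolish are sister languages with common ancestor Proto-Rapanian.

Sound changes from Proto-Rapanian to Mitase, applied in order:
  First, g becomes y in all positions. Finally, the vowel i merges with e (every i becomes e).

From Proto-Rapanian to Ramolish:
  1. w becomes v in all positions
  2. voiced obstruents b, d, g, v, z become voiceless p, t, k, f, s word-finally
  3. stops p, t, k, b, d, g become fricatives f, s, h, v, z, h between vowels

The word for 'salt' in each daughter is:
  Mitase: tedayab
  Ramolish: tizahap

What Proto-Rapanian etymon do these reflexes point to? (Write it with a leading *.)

*tidagab

Position 3: Mitase has d, Ramolish has z. Mitase preserves d here (none of its changes turn any other segment into d), so the proto-segment is *d.
Position 7: Mitase has b, Ramolish has p. Mitase preserves b here (none of its changes turn any other segment into b), so the proto-segment is *b.
Position 2: Mitase has e, Ramolish has i. Ramolish preserves i here (none of its changes turn any other segment into i), so the proto-segment is *i.
This points to *tidagab. Verify forward in each daughter:
Mitase: *tidagab
  tidagab → tidayab   [unconditioned shift]
  tidayab → tedayab   [vowel merger]
  giving Mitase tedayab.
Ramolish: *tidagab > tidagap > tizahap  (by final devoicing, intervocalic lenition)
*tidagab is the unique common source.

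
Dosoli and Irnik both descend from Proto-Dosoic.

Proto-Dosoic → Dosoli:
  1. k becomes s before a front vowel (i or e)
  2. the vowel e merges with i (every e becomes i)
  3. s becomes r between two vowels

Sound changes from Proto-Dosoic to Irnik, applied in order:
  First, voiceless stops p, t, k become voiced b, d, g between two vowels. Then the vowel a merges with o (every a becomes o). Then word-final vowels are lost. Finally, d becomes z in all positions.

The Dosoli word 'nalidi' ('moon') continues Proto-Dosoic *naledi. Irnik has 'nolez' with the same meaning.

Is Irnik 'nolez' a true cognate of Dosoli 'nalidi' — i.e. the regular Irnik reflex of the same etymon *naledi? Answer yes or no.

yes

Derive the expected Irnik reflex of *naledi:
Irnik: *naledi > noledi > noled > nolez  (by vowel merger, apocope, unconditioned shift)
Irnik 'nolez' matches the regular reflex exactly, so the pair is cognate.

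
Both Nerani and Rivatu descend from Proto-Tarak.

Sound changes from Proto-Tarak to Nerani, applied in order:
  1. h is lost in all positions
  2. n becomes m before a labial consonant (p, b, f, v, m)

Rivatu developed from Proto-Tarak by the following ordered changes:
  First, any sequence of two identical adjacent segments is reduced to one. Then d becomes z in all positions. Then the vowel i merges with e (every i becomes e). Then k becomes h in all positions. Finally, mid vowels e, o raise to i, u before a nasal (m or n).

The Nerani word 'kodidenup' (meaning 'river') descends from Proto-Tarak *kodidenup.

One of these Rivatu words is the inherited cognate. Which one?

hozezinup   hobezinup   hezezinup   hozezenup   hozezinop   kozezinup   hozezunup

hozezinup

Rivatu: *kodidenup > kozizenup > kozezenup > hozezenup > hozezinup  (by unconditioned shift, vowel merger, unconditioned shift, pre-nasal raising)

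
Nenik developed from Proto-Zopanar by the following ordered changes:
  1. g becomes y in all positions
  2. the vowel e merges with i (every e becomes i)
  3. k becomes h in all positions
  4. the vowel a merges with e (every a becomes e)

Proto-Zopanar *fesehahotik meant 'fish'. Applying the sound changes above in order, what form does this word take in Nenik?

fisihehotih

Nenik: *fesehahotik > fisihahotik > fisihahotih > fisihehotih  (by vowel merger, unconditioned shift, vowel merger)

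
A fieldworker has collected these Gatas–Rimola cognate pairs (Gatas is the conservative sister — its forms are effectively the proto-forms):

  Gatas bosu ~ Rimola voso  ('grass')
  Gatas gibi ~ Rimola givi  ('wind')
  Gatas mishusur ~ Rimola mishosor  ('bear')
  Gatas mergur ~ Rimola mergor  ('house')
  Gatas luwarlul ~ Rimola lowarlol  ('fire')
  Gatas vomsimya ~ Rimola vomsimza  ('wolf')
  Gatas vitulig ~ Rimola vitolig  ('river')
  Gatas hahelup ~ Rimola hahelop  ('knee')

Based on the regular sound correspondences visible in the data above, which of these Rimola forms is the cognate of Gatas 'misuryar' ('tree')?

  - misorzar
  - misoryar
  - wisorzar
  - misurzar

mishusur ~ mishosor, mergur ~ mergor — Gatas u corresponds to Rimola o after a consonant, before r.
vomsimya ~ vomsimza — Gatas y corresponds to Rimola z after a consonant, before a back vowel.
Applying these to Gatas 'misuryar':
  misuryar → misoryar   (u→o after a consonant, before r)
  misoryar → misorzar   (y→z after a consonant, before a back vowel)
So the Rimola cognate is 'misorzar'.

misorzar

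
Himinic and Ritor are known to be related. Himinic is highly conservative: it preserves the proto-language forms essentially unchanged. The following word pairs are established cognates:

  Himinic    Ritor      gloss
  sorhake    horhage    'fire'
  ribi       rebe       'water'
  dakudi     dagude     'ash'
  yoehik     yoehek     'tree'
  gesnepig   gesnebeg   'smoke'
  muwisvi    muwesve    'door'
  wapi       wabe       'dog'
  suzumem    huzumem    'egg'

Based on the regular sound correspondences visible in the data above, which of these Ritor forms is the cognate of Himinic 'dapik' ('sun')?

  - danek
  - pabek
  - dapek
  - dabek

gesnepig ~ gesnebeg, wapi ~ wabe — Himinic p corresponds to Ritor b between vowels (before a front vowel).
yoehik ~ yoehek, gesnepig ~ gesnebeg — Himinic i corresponds to Ritor e after a consonant, before a consonant other than r, m, n, p, b, f, v.
Applying these to Himinic 'dapik':
  dapik → dabik   (p→b between vowels (before a front vowel))
  dabik → dabek   (i→e after a consonant, before a consonant other than r, m, n, p, b, f, v)
So the Ritor cognate is 'dabek'.

dabek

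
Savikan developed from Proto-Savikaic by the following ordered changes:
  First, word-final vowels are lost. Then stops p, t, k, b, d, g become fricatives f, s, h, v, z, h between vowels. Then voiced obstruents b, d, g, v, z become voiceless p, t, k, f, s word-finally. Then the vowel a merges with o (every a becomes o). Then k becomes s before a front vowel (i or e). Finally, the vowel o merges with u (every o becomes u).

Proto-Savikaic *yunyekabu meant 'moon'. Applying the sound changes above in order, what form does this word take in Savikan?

Savikan: start from *yunyekabu.
  rule 1 (apocope): yunyekabu → yunyekab
  rule 2 (intervocalic lenition): yunyekab → yunyehab
  rule 3 (final devoicing): yunyehab → yunyehap
  rule 4 (vowel merger): yunyehap → yunyehop
  rule 5: no change — yunyehop
  rule 6 (vowel merger): yunyehop → yunyehup
  ⇒ Savikan yunyehup

yunyehup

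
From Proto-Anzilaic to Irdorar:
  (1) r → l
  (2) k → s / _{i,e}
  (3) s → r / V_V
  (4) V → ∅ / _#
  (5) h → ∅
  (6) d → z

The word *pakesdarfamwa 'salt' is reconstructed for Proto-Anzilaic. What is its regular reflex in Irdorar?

pareszalfamw

Irdorar: *pakesdarfamwa > pakesdalfamwa > pasesdalfamwa > paresdalfamwa > paresdalfamw > pareszalfamw  (by unconditioned shift, palatalisation, rhotacism, apocope, unconditioned shift)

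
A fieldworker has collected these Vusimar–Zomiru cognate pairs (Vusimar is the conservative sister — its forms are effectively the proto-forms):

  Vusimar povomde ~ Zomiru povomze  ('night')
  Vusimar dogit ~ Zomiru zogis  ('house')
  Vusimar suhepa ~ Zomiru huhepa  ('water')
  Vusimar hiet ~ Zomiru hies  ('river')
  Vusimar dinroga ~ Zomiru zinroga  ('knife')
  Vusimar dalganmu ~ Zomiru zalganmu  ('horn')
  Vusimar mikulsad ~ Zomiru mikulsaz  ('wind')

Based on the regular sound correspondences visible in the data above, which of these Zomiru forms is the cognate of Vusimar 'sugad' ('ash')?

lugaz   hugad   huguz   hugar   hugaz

hugaz

suhepa ~ huhepa — Vusimar s corresponds to Zomiru h word-initially before a back vowel.
mikulsad ~ mikulsaz — Vusimar d corresponds to Zomiru z word-finally.
Applying these to Vusimar 'sugad':
  sugad → hugad   (s→h word-initially before a back vowel)
  hugad → hugaz   (d→z word-finally)
So the Zomiru cognate is 'hugaz'.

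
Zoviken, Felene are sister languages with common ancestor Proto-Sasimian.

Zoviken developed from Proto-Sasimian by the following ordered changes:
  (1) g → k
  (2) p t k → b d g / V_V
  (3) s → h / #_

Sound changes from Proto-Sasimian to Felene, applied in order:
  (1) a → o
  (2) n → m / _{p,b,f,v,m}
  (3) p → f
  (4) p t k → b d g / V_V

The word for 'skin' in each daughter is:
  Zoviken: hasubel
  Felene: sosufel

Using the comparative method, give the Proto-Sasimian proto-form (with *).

Position 2: Zoviken has a, Felene has o. Zoviken preserves a here (none of its changes turn any other segment into a), so the proto-segment is *a.
Position 5: Zoviken has b, Felene has f. Taking the neighbouring segments as reconstructed: Zoviken b could go back to *p or *b; Felene f could go back to *p or *f — the one source consistent with every daughter is *p.
Position 1: Zoviken has h, Felene has s. Felene preserves s here (none of its changes turn any other segment into s), so the proto-segment is *s.
Continuing position by position gives *sasupel; check it forward:
Zoviken: *sasupel
  sasupel (rule 1 does not apply)
  sasupel → sasubel   [intervocalic voicing]
  sasubel → hasubel   [debuccalisation]
  giving Zoviken hasubel.
Felene: *sasupel
  sasupel → sosupel   [vowel merger]
  sosupel (rule 2 does not apply)
  sosupel → sosufel   [unconditioned shift]
  sosufel (rule 4 does not apply)
  giving Felene sosufel.
*sasupel is the unique common source.

*sasupel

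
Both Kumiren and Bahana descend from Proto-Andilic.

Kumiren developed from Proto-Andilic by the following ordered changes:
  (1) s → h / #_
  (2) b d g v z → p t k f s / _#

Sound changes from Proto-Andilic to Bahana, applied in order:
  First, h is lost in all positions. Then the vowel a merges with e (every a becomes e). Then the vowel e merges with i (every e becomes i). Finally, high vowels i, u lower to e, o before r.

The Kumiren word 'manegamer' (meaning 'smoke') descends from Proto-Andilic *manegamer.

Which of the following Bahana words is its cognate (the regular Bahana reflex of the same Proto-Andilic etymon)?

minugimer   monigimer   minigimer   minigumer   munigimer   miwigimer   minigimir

Bahana: *manegamer
  manegamer (rule 1 does not apply)
  manegamer → menegemer   [vowel merger]
  menegemer → minigimir   [vowel merger]
  minigimir → minigimer   [pre-rhotic lowering]
  giving Bahana minigimer.
The other candidates each miss or misapply at least one Bahana change.

minigimer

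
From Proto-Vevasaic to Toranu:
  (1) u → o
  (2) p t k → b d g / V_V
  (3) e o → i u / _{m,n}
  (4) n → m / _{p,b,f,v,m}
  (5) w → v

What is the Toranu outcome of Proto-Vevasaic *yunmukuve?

Toranu: *yunmukuve
  yunmukuve → yonmokove   [vowel merger]
  yonmokove → yonmogove   [intervocalic voicing]
  yonmogove → yunmogove   [pre-nasal raising]
  yunmogove → yummogove   [nasal place assimilation]
  yummogove (rule 5 does not apply)
  giving Toranu yummogove.

yummogove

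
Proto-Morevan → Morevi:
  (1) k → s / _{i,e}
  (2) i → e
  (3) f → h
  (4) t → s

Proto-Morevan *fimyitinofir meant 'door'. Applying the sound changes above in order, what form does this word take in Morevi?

Morevi: *fimyitinofir
  fimyitinofir (rule 1 does not apply)
  fimyitinofir → femyetenofer   [vowel merger]
  femyetenofer → hemyetenoher   [unconditioned shift]
  hemyetenoher → hemyesenoher   [unconditioned shift]
  giving Morevi hemyesenoher.

hemyesenoher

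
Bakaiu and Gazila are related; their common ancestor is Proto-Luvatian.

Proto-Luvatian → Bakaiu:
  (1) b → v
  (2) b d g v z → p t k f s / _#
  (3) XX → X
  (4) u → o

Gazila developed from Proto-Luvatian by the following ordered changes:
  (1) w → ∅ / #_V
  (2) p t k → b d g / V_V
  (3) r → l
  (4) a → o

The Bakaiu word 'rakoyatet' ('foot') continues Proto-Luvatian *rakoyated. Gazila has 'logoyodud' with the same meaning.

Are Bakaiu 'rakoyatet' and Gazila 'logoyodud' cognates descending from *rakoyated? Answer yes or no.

Derive the expected Gazila reflex of *rakoyated:
Gazila: *rakoyated
  rakoyated (rule 1 does not apply)
  rakoyated → ragoyaded   [intervocalic voicing]
  ragoyaded → lagoyaded   [unconditioned shift]
  lagoyaded → logoyoded   [vowel merger]
  giving Gazila logoyoded.
The regular Gazila reflex would be 'logoyoded', but the attested form is 'logoyodud'. The correspondence is irregular, so they are not cognates (the Gazila form has a different source).

no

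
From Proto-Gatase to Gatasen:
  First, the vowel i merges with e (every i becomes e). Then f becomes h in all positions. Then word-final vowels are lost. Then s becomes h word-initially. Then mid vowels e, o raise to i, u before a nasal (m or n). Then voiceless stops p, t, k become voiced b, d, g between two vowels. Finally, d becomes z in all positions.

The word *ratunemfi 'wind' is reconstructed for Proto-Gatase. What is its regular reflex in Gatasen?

Gatasen: start from *ratunemfi.
  rule 1 (vowel merger): ratunemfi → ratunemfe
  rule 2 (unconditioned shift): ratunemfe → ratunemhe
  rule 3 (apocope): ratunemhe → ratunemh
  rule 4: no change — ratunemh
  rule 5 (pre-nasal raising): ratunemh → ratunimh
  rule 6 (intervocalic voicing): ratunimh → radunimh
  rule 7 (unconditioned shift): radunimh → razunimh
  ⇒ Gatasen razunimh

razunimh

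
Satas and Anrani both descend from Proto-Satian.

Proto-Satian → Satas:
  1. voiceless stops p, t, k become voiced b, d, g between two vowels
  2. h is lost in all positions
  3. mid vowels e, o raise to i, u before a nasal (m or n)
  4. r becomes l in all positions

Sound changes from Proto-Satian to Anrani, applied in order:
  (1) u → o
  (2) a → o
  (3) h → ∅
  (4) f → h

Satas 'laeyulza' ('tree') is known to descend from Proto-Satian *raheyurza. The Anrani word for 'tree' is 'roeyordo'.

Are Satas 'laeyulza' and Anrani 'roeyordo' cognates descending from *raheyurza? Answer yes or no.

no

Derive the expected Anrani reflex of *raheyurza:
Anrani: *raheyurza
  raheyurza → raheyorza   [vowel merger]
  raheyorza → roheyorzo   [vowel merger]
  roheyorzo → roeyorzo   [h-loss]
  roeyorzo (rule 4 does not apply)
  giving Anrani roeyorzo.
The regular Anrani reflex would be 'roeyorzo', but the attested form is 'roeyordo'. The correspondence is irregular, so they are not cognates (the Anrani form has a different source).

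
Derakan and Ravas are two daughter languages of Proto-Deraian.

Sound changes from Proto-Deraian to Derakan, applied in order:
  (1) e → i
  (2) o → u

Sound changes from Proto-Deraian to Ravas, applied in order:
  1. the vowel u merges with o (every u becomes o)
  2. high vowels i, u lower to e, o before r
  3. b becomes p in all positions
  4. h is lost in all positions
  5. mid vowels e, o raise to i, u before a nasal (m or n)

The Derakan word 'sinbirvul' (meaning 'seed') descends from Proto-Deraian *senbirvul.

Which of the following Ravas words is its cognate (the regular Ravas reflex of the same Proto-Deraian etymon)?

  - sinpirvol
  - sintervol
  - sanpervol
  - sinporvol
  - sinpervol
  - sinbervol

Ravas: start from *senbirvul.
  rule 1 (vowel merger): senbirvul → senbirvol
  rule 2 (pre-rhotic lowering): senbirvol → senbervol
  rule 3 (unconditioned shift): senbervol → senpervol
  rule 4: no change — senpervol
  rule 5 (pre-nasal raising): senpervol → sinpervol
  ⇒ Ravas sinpervol

sinpervol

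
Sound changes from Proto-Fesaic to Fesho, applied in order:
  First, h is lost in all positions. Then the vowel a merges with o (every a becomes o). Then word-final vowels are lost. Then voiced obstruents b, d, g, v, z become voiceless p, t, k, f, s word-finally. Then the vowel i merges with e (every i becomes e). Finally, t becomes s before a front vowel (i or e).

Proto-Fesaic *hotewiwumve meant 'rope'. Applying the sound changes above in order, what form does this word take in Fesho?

osewewumf

Fesho: *hotewiwumve
  hotewiwumve → otewiwumve   [h-loss]
  otewiwumve (rule 2 does not apply)
  otewiwumve → otewiwumv   [apocope]
  otewiwumv → otewiwumf   [final devoicing]
  otewiwumf → otewewumf   [vowel merger]
  otewewumf → osewewumf   [palatalisation]
  giving Fesho osewewumf.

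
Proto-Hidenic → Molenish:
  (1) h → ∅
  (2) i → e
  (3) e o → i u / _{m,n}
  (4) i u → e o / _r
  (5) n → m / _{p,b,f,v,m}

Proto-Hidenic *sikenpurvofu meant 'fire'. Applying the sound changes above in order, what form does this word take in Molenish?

sekimporvofu

Molenish: *sikenpurvofu > sekenpurvofu > sekinpurvofu > sekinporvofu > sekimporvofu  (by vowel merger, pre-nasal raising, pre-rhotic lowering, nasal place assimilation)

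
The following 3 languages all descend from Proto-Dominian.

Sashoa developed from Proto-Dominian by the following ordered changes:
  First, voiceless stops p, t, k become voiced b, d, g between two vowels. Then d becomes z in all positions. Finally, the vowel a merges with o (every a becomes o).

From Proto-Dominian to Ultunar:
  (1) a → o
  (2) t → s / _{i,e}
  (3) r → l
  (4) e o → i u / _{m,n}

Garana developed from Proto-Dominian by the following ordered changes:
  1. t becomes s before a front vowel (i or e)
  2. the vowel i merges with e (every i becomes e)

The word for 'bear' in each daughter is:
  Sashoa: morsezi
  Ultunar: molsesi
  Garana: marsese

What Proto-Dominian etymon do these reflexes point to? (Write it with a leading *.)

Position 3: Sashoa has r, Ultunar has l, Garana has r. Sashoa preserves r here (none of its changes turn any other segment into r), so the proto-segment is *r.
Position 7: Sashoa has i, Ultunar has i, Garana has e. Sashoa preserves i here (none of its changes turn any other segment into i), so the proto-segment is *i.
Verify the candidate proto-form against each daughter:
Sashoa: start from *marseti.
  rule 1 (intervocalic voicing): marseti → marsedi
  rule 2 (unconditioned shift): marsedi → marsezi
  rule 3 (vowel merger): marsezi → morsezi
  ⇒ Sashoa morsezi
Ultunar: *marseti > morseti > morsesi > molsesi  (by vowel merger, palatalisation, unconditioned shift)
Garana: *marseti > marsesi > marsese  (by palatalisation, vowel merger)
*marseti is the unique common source.

*marseti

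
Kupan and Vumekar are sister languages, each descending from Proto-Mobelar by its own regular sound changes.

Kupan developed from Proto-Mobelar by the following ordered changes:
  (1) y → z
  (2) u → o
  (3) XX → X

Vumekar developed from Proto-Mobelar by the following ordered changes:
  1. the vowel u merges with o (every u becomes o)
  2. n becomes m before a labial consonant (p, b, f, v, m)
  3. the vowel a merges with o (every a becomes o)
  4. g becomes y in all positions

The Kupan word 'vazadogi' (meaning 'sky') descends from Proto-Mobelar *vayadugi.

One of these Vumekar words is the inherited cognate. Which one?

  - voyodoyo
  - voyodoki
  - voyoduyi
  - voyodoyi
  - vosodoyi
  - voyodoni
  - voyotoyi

Vumekar: start from *vayadugi.
  rule 1 (vowel merger): vayadugi → vayadogi
  rule 2: no change — vayadogi
  rule 3 (vowel merger): vayadogi → voyodogi
  rule 4 (unconditioned shift): voyodogi → voyodoyi
  ⇒ Vumekar voyodoyi
Only 'voyodoyi' matches the regular Vumekar development of *vayadugi.

voyodoyi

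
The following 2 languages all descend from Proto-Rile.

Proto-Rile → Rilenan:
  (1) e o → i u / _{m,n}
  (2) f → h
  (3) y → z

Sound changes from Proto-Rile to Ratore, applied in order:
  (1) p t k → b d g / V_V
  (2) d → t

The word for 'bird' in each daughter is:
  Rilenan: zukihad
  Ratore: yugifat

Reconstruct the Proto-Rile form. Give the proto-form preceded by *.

*yukifad

Position 7: Rilenan has d, Ratore has t. Rilenan preserves d here (none of its changes turn any other segment into d), so the proto-segment is *d.
Position 3: Rilenan has k, Ratore has g. Rilenan preserves k here (none of its changes turn any other segment into k), so the proto-segment is *k.
Position 5: Rilenan has h, Ratore has f. Ratore preserves f here (none of its changes turn any other segment into f), so the proto-segment is *f.
This points to *yukifad. Verify forward in each daughter:
Rilenan: *yukifad > yukihad > zukihad  (by unconditioned shift, unconditioned shift)
Ratore: *yukifad
  yukifad → yugifad   [intervocalic voicing]
  yugifad → yugifat   [unconditioned shift]
  giving Ratore yugifat.
No other proto-form is consistent with every reflex, so the reconstruction is *yukifad.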